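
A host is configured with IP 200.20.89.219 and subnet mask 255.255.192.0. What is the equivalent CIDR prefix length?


Binary: 11111111.11111111.11000000.00000000
Count leading 1s
Prefix: /18


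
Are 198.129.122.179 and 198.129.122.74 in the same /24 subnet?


Mask: 255.255.255.0
198.129.122.179 AND mask = 198.129.122.0
198.129.122.74 AND mask = 198.129.122.0
Yes, same subnet (198.129.122.0)


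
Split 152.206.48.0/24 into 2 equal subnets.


New prefix = 24 + 1 = 25
Each subnet has 128 addresses
  152.206.48.0/25
  152.206.48.128/25
Subnets: 152.206.48.0/25, 152.206.48.128/25


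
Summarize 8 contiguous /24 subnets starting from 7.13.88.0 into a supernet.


Original prefix: /24
Number of subnets: 8 = 2^3
New prefix = 24 - 3 = 21
Supernet: 7.13.88.0/21


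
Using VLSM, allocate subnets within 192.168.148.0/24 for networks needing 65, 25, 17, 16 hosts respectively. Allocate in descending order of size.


65 hosts -> /25 (126 usable): 192.168.148.0/25
25 hosts -> /27 (30 usable): 192.168.148.128/27
17 hosts -> /27 (30 usable): 192.168.148.160/27
16 hosts -> /27 (30 usable): 192.168.148.192/27
Allocation: 192.168.148.0/25 (65 hosts, 126 usable); 192.168.148.128/27 (25 hosts, 30 usable); 192.168.148.160/27 (17 hosts, 30 usable); 192.168.148.192/27 (16 hosts, 30 usable)


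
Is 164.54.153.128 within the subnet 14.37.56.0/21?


Subnet network: 14.37.56.0
Test IP AND mask: 164.54.152.0
No, 164.54.153.128 is not in 14.37.56.0/21


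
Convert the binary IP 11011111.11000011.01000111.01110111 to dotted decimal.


11011111 = 223
11000011 = 195
01000111 = 71
01110111 = 119
IP: 223.195.71.119


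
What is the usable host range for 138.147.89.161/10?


Network: 138.128.0.0
Broadcast: 138.191.255.255
First usable = network + 1
Last usable = broadcast - 1
Range: 138.128.0.1 to 138.191.255.254


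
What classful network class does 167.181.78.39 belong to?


First octet: 167
Binary: 10100111
10xxxxxx -> Class B (128-191)
Class B, default mask 255.255.0.0 (/16)


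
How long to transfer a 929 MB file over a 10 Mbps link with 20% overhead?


Effective throughput = 10 * (1 - 20/100) = 8 Mbps
File size in Mb = 929 * 8 = 7432 Mb
Time = 7432 / 8
Time = 929 seconds


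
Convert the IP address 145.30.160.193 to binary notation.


145 = 10010001
30 = 00011110
160 = 10100000
193 = 11000001
Binary: 10010001.00011110.10100000.11000001


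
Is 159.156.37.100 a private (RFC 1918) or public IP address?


RFC 1918 private ranges:
  10.0.0.0/8 (10.0.0.0 - 10.255.255.255)
  172.16.0.0/12 (172.16.0.0 - 172.31.255.255)
  192.168.0.0/16 (192.168.0.0 - 192.168.255.255)
Public (not in any RFC 1918 range)


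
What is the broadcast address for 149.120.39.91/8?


Network: 149.0.0.0/8
Host bits = 24
Set all host bits to 1:
Broadcast: 149.255.255.255


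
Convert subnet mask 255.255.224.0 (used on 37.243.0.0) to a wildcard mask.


Subnet mask: 255.255.224.0
Wildcard = 255.255.255.255 - subnet mask
255 - 255 = 0
255 - 255 = 0
255 - 224 = 31
255 - 0 = 255
Wildcard: 0.0.31.255


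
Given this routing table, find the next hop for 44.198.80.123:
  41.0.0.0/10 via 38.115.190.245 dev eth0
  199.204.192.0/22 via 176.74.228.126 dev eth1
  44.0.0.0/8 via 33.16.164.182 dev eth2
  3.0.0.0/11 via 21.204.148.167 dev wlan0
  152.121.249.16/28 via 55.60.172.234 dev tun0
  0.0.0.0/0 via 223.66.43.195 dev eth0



Longest prefix match for 44.198.80.123:
  /10 41.0.0.0: no
  /22 199.204.192.0: no
  /8 44.0.0.0: MATCH
  /11 3.0.0.0: no
  /28 152.121.249.16: no
  /0 0.0.0.0: MATCH
Selected: next-hop 33.16.164.182 via eth2 (matched /8)


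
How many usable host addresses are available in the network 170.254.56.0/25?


Host bits = 32 - 25 = 7
Total addresses = 2^7 = 128
Usable = total - 2 (network and broadcast)
Usable hosts: 126


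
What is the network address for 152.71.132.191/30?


IP:   10011000.01000111.10000100.10111111
Mask: 11111111.11111111.11111111.11111100
AND operation:
Net:  10011000.01000111.10000100.10111100
Network: 152.71.132.188/30


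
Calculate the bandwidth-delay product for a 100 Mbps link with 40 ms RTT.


BDP = bandwidth * RTT
= 100 Mbps * 40 ms
= 100 * 1e6 * 40 / 1000 bits
= 4000000 bits
= 500000 bytes
= 488.2812 KB
BDP = 4000000 bits (500000 bytes)


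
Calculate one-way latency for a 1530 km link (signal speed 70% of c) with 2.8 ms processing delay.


Speed = 0.7 * 3e5 km/s = 210000 km/s
Propagation delay = 1530 / 210000 = 0.0073 s = 7.2857 ms
Processing delay = 2.8 ms
Total one-way latency = 10.0857 ms


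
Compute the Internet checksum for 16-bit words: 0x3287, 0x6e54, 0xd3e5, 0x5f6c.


Sum all words (with carry folding):
+ 0x3287 = 0x3287
+ 0x6e54 = 0xa0db
+ 0xd3e5 = 0x74c1
+ 0x5f6c = 0xd42d
One's complement: ~0xd42d
Checksum = 0x2bd2


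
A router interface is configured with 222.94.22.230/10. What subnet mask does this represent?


/10 means 10 network bits, 22 host bits
Binary: 11111111110000000000000000000000
Mask: 255.192.0.0


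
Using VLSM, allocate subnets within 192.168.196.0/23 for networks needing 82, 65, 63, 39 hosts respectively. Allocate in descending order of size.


82 hosts -> /25 (126 usable): 192.168.196.0/25
65 hosts -> /25 (126 usable): 192.168.196.128/25
63 hosts -> /25 (126 usable): 192.168.197.0/25
39 hosts -> /26 (62 usable): 192.168.197.128/26
Allocation: 192.168.196.0/25 (82 hosts, 126 usable); 192.168.196.128/25 (65 hosts, 126 usable); 192.168.197.0/25 (63 hosts, 126 usable); 192.168.197.128/26 (39 hosts, 62 usable)


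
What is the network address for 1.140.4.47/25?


IP:   00000001.10001100.00000100.00101111
Mask: 11111111.11111111.11111111.10000000
AND operation:
Net:  00000001.10001100.00000100.00000000
Network: 1.140.4.0/25


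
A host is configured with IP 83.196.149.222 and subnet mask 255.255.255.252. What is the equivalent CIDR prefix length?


Binary: 11111111.11111111.11111111.11111100
Count leading 1s
Prefix: /30


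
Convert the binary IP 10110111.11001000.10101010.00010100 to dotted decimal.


10110111 = 183
11001000 = 200
10101010 = 170
00010100 = 20
IP: 183.200.170.20


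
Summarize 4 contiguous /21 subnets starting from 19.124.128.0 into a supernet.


Original prefix: /21
Number of subnets: 4 = 2^2
New prefix = 21 - 2 = 19
Supernet: 19.124.128.0/19


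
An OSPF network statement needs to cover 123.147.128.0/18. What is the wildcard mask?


Subnet mask: 255.255.192.0
Wildcard = 255.255.255.255 - subnet mask
255 - 255 = 0
255 - 255 = 0
255 - 192 = 63
255 - 0 = 255
Wildcard: 0.0.63.255


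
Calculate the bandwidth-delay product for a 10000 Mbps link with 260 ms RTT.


BDP = bandwidth * RTT
= 10000 Mbps * 260 ms
= 10000 * 1e6 * 260 / 1000 bits
= 2600000000 bits
= 325000000 bytes
= 317382.8125 KB
BDP = 2600000000 bits (325000000 bytes)


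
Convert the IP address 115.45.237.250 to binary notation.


115 = 01110011
45 = 00101101
237 = 11101101
250 = 11111010
Binary: 01110011.00101101.11101101.11111010


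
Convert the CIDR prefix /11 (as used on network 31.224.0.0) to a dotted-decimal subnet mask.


/11 means 11 network bits, 21 host bits
Binary: 11111111111000000000000000000000
Mask: 255.224.0.0


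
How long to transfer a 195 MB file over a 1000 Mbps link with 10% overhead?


Effective throughput = 1000 * (1 - 10/100) = 900 Mbps
File size in Mb = 195 * 8 = 1560 Mb
Time = 1560 / 900
Time = 1.7333 seconds


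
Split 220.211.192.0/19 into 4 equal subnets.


New prefix = 19 + 2 = 21
Each subnet has 2048 addresses
  220.211.192.0/21
  220.211.200.0/21
  220.211.208.0/21
  220.211.216.0/21
Subnets: 220.211.192.0/21, 220.211.200.0/21, 220.211.208.0/21, 220.211.216.0/21


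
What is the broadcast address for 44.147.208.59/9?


Network: 44.128.0.0/9
Host bits = 23
Set all host bits to 1:
Broadcast: 44.255.255.255


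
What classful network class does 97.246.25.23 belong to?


First octet: 97
Binary: 01100001
0xxxxxxx -> Class A (1-126)
Class A, default mask 255.0.0.0 (/8)


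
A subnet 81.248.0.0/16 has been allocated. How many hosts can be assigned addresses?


Host bits = 32 - 16 = 16
Total addresses = 2^16 = 65536
Usable = total - 2 (network and broadcast)
Usable hosts: 65534


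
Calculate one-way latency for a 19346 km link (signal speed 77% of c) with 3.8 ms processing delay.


Speed = 0.77 * 3e5 km/s = 231000 km/s
Propagation delay = 19346 / 231000 = 0.0837 s = 83.7489 ms
Processing delay = 3.8 ms
Total one-way latency = 87.5489 ms


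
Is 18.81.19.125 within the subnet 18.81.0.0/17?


Subnet network: 18.81.0.0
Test IP AND mask: 18.81.0.0
Yes, 18.81.19.125 is in 18.81.0.0/17


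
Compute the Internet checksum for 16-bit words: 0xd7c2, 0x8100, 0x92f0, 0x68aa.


Sum all words (with carry folding):
+ 0xd7c2 = 0xd7c2
+ 0x8100 = 0x58c3
+ 0x92f0 = 0xebb3
+ 0x68aa = 0x545e
One's complement: ~0x545e
Checksum = 0xaba1


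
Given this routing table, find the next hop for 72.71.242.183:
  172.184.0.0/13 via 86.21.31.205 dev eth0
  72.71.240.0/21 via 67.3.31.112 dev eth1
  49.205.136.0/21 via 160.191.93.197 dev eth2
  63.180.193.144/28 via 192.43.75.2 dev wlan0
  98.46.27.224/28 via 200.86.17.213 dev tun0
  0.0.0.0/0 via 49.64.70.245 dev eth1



Longest prefix match for 72.71.242.183:
  /13 172.184.0.0: no
  /21 72.71.240.0: MATCH
  /21 49.205.136.0: no
  /28 63.180.193.144: no
  /28 98.46.27.224: no
  /0 0.0.0.0: MATCH
Selected: next-hop 67.3.31.112 via eth1 (matched /21)


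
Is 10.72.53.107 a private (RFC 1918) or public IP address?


RFC 1918 private ranges:
  10.0.0.0/8 (10.0.0.0 - 10.255.255.255)
  172.16.0.0/12 (172.16.0.0 - 172.31.255.255)
  192.168.0.0/16 (192.168.0.0 - 192.168.255.255)
Private (in 10.0.0.0/8)


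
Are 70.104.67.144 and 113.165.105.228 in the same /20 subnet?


Mask: 255.255.240.0
70.104.67.144 AND mask = 70.104.64.0
113.165.105.228 AND mask = 113.165.96.0
No, different subnets (70.104.64.0 vs 113.165.96.0)


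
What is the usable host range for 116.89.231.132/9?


Network: 116.0.0.0
Broadcast: 116.127.255.255
First usable = network + 1
Last usable = broadcast - 1
Range: 116.0.0.1 to 116.127.255.254


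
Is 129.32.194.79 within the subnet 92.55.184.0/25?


Subnet network: 92.55.184.0
Test IP AND mask: 129.32.194.0
No, 129.32.194.79 is not in 92.55.184.0/25


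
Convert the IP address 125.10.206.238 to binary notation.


125 = 01111101
10 = 00001010
206 = 11001110
238 = 11101110
Binary: 01111101.00001010.11001110.11101110


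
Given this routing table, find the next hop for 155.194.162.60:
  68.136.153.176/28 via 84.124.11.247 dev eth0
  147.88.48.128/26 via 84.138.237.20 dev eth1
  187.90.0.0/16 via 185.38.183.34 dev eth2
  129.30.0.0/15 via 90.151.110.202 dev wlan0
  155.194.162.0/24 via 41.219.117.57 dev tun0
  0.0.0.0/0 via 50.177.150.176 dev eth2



Longest prefix match for 155.194.162.60:
  /28 68.136.153.176: no
  /26 147.88.48.128: no
  /16 187.90.0.0: no
  /15 129.30.0.0: no
  /24 155.194.162.0: MATCH
  /0 0.0.0.0: MATCH
Selected: next-hop 41.219.117.57 via tun0 (matched /24)


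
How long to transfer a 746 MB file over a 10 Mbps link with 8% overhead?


Effective throughput = 10 * (1 - 8/100) = 9.2 Mbps
File size in Mb = 746 * 8 = 5968 Mb
Time = 5968 / 9.2
Time = 648.6957 seconds


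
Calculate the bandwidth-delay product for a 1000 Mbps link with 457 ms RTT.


BDP = bandwidth * RTT
= 1000 Mbps * 457 ms
= 1000 * 1e6 * 457 / 1000 bits
= 457000000 bits
= 57125000 bytes
= 55786.1328 KB
BDP = 457000000 bits (57125000 bytes)


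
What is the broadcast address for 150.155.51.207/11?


Network: 150.128.0.0/11
Host bits = 21
Set all host bits to 1:
Broadcast: 150.159.255.255


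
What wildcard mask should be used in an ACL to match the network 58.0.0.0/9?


Subnet mask: 255.128.0.0
Wildcard = 255.255.255.255 - subnet mask
255 - 255 = 0
255 - 128 = 127
255 - 0 = 255
255 - 0 = 255
Wildcard: 0.127.255.255


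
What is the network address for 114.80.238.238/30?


IP:   01110010.01010000.11101110.11101110
Mask: 11111111.11111111.11111111.11111100
AND operation:
Net:  01110010.01010000.11101110.11101100
Network: 114.80.238.236/30


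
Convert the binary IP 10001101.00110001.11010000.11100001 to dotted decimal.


10001101 = 141
00110001 = 49
11010000 = 208
11100001 = 225
IP: 141.49.208.225


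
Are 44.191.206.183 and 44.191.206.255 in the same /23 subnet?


Mask: 255.255.254.0
44.191.206.183 AND mask = 44.191.206.0
44.191.206.255 AND mask = 44.191.206.0
Yes, same subnet (44.191.206.0)


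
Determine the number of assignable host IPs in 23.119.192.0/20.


Host bits = 32 - 20 = 12
Total addresses = 2^12 = 4096
Usable = total - 2 (network and broadcast)
Usable hosts: 4094


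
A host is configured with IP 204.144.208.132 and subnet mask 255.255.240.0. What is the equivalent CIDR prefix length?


Binary: 11111111.11111111.11110000.00000000
Count leading 1s
Prefix: /20


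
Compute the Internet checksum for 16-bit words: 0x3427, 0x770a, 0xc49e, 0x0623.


Sum all words (with carry folding):
+ 0x3427 = 0x3427
+ 0x770a = 0xab31
+ 0xc49e = 0x6fd0
+ 0x0623 = 0x75f3
One's complement: ~0x75f3
Checksum = 0x8a0c


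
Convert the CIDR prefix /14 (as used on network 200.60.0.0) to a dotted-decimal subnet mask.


/14 means 14 network bits, 18 host bits
Binary: 11111111111111000000000000000000
Mask: 255.252.0.0


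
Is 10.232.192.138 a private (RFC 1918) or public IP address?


RFC 1918 private ranges:
  10.0.0.0/8 (10.0.0.0 - 10.255.255.255)
  172.16.0.0/12 (172.16.0.0 - 172.31.255.255)
  192.168.0.0/16 (192.168.0.0 - 192.168.255.255)
Private (in 10.0.0.0/8)


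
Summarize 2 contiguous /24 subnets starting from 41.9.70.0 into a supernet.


Original prefix: /24
Number of subnets: 2 = 2^1
New prefix = 24 - 1 = 23
Supernet: 41.9.70.0/23


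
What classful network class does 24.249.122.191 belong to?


First octet: 24
Binary: 00011000
0xxxxxxx -> Class A (1-126)
Class A, default mask 255.0.0.0 (/8)


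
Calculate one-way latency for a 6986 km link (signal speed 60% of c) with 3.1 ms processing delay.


Speed = 0.6 * 3e5 km/s = 180000 km/s
Propagation delay = 6986 / 180000 = 0.0388 s = 38.8111 ms
Processing delay = 3.1 ms
Total one-way latency = 41.9111 ms


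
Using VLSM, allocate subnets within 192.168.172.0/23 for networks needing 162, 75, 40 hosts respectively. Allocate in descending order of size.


162 hosts -> /24 (254 usable): 192.168.172.0/24
75 hosts -> /25 (126 usable): 192.168.173.0/25
40 hosts -> /26 (62 usable): 192.168.173.128/26
Allocation: 192.168.172.0/24 (162 hosts, 254 usable); 192.168.173.0/25 (75 hosts, 126 usable); 192.168.173.128/26 (40 hosts, 62 usable)


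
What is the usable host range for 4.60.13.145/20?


Network: 4.60.0.0
Broadcast: 4.60.15.255
First usable = network + 1
Last usable = broadcast - 1
Range: 4.60.0.1 to 4.60.15.254


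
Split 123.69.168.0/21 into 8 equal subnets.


New prefix = 21 + 3 = 24
Each subnet has 256 addresses
  123.69.168.0/24
  123.69.169.0/24
  123.69.170.0/24
  123.69.171.0/24
  123.69.172.0/24
  123.69.173.0/24
  123.69.174.0/24
  123.69.175.0/24
Subnets: 123.69.168.0/24, 123.69.169.0/24, 123.69.170.0/24, 123.69.171.0/24, 123.69.172.0/24, 123.69.173.0/24, 123.69.174.0/24, 123.69.175.0/24


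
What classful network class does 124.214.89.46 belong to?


First octet: 124
Binary: 01111100
0xxxxxxx -> Class A (1-126)
Class A, default mask 255.0.0.0 (/8)


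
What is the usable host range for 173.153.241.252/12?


Network: 173.144.0.0
Broadcast: 173.159.255.255
First usable = network + 1
Last usable = broadcast - 1
Range: 173.144.0.1 to 173.159.255.254


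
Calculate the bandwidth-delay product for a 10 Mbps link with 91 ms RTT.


BDP = bandwidth * RTT
= 10 Mbps * 91 ms
= 10 * 1e6 * 91 / 1000 bits
= 910000 bits
= 113750 bytes
= 111.084 KB
BDP = 910000 bits (113750 bytes)


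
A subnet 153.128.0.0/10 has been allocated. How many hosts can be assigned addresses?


Host bits = 32 - 10 = 22
Total addresses = 2^22 = 4194304
Usable = total - 2 (network and broadcast)
Usable hosts: 4194302


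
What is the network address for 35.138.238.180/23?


IP:   00100011.10001010.11101110.10110100
Mask: 11111111.11111111.11111110.00000000
AND operation:
Net:  00100011.10001010.11101110.00000000
Network: 35.138.238.0/23


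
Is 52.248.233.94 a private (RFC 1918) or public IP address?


RFC 1918 private ranges:
  10.0.0.0/8 (10.0.0.0 - 10.255.255.255)
  172.16.0.0/12 (172.16.0.0 - 172.31.255.255)
  192.168.0.0/16 (192.168.0.0 - 192.168.255.255)
Public (not in any RFC 1918 range)


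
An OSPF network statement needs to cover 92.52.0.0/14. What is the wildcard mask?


Subnet mask: 255.252.0.0
Wildcard = 255.255.255.255 - subnet mask
255 - 255 = 0
255 - 252 = 3
255 - 0 = 255
255 - 0 = 255
Wildcard: 0.3.255.255


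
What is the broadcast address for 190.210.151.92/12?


Network: 190.208.0.0/12
Host bits = 20
Set all host bits to 1:
Broadcast: 190.223.255.255


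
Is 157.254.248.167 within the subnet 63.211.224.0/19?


Subnet network: 63.211.224.0
Test IP AND mask: 157.254.224.0
No, 157.254.248.167 is not in 63.211.224.0/19


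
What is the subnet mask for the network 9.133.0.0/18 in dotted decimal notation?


/18 means 18 network bits, 14 host bits
Binary: 11111111111111111100000000000000
Mask: 255.255.192.0


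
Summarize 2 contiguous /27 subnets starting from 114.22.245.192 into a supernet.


Original prefix: /27
Number of subnets: 2 = 2^1
New prefix = 27 - 1 = 26
Supernet: 114.22.245.192/26


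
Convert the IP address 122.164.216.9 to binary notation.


122 = 01111010
164 = 10100100
216 = 11011000
9 = 00001001
Binary: 01111010.10100100.11011000.00001001


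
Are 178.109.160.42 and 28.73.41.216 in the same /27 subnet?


Mask: 255.255.255.224
178.109.160.42 AND mask = 178.109.160.32
28.73.41.216 AND mask = 28.73.41.192
No, different subnets (178.109.160.32 vs 28.73.41.192)


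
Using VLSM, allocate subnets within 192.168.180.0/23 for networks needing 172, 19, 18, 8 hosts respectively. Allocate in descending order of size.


172 hosts -> /24 (254 usable): 192.168.180.0/24
19 hosts -> /27 (30 usable): 192.168.181.0/27
18 hosts -> /27 (30 usable): 192.168.181.32/27
8 hosts -> /28 (14 usable): 192.168.181.64/28
Allocation: 192.168.180.0/24 (172 hosts, 254 usable); 192.168.181.0/27 (19 hosts, 30 usable); 192.168.181.32/27 (18 hosts, 30 usable); 192.168.181.64/28 (8 hosts, 14 usable)


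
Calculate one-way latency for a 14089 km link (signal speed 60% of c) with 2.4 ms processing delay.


Speed = 0.6 * 3e5 km/s = 180000 km/s
Propagation delay = 14089 / 180000 = 0.0783 s = 78.2722 ms
Processing delay = 2.4 ms
Total one-way latency = 80.6722 ms


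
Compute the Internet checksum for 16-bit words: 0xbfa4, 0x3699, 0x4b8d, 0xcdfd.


Sum all words (with carry folding):
+ 0xbfa4 = 0xbfa4
+ 0x3699 = 0xf63d
+ 0x4b8d = 0x41cb
+ 0xcdfd = 0x0fc9
One's complement: ~0x0fc9
Checksum = 0xf036


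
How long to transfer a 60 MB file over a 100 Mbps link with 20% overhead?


Effective throughput = 100 * (1 - 20/100) = 80 Mbps
File size in Mb = 60 * 8 = 480 Mb
Time = 480 / 80
Time = 6 seconds


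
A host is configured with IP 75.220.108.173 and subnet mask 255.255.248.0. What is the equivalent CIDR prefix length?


Binary: 11111111.11111111.11111000.00000000
Count leading 1s
Prefix: /21


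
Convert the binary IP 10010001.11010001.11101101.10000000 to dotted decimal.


10010001 = 145
11010001 = 209
11101101 = 237
10000000 = 128
IP: 145.209.237.128


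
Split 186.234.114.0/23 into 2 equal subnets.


New prefix = 23 + 1 = 24
Each subnet has 256 addresses
  186.234.114.0/24
  186.234.115.0/24
Subnets: 186.234.114.0/24, 186.234.115.0/24


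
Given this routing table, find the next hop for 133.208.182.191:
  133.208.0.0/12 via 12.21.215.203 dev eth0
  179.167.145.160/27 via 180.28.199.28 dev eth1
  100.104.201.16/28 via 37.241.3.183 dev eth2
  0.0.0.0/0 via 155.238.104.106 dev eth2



Longest prefix match for 133.208.182.191:
  /12 133.208.0.0: MATCH
  /27 179.167.145.160: no
  /28 100.104.201.16: no
  /0 0.0.0.0: MATCH
Selected: next-hop 12.21.215.203 via eth0 (matched /12)


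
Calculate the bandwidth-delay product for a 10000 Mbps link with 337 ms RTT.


BDP = bandwidth * RTT
= 10000 Mbps * 337 ms
= 10000 * 1e6 * 337 / 1000 bits
= 3370000000 bits
= 421250000 bytes
= 411376.9531 KB
BDP = 3370000000 bits (421250000 bytes)


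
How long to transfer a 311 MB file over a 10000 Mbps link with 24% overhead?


Effective throughput = 10000 * (1 - 24/100) = 7600 Mbps
File size in Mb = 311 * 8 = 2488 Mb
Time = 2488 / 7600
Time = 0.3274 seconds


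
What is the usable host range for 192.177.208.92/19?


Network: 192.177.192.0
Broadcast: 192.177.223.255
First usable = network + 1
Last usable = broadcast - 1
Range: 192.177.192.1 to 192.177.223.254


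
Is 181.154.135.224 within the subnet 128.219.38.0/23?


Subnet network: 128.219.38.0
Test IP AND mask: 181.154.134.0
No, 181.154.135.224 is not in 128.219.38.0/23


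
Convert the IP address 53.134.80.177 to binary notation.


53 = 00110101
134 = 10000110
80 = 01010000
177 = 10110001
Binary: 00110101.10000110.01010000.10110001


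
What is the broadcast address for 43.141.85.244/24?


Network: 43.141.85.0/24
Host bits = 8
Set all host bits to 1:
Broadcast: 43.141.85.255


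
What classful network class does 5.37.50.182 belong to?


First octet: 5
Binary: 00000101
0xxxxxxx -> Class A (1-126)
Class A, default mask 255.0.0.0 (/8)


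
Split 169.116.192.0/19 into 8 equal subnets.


New prefix = 19 + 3 = 22
Each subnet has 1024 addresses
  169.116.192.0/22
  169.116.196.0/22
  169.116.200.0/22
  169.116.204.0/22
  169.116.208.0/22
  169.116.212.0/22
  169.116.216.0/22
  169.116.220.0/22
Subnets: 169.116.192.0/22, 169.116.196.0/22, 169.116.200.0/22, 169.116.204.0/22, 169.116.208.0/22, 169.116.212.0/22, 169.116.216.0/22, 169.116.220.0/22


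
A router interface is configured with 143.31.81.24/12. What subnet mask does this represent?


/12 means 12 network bits, 20 host bits
Binary: 11111111111100000000000000000000
Mask: 255.240.0.0


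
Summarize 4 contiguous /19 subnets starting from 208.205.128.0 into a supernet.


Original prefix: /19
Number of subnets: 4 = 2^2
New prefix = 19 - 2 = 17
Supernet: 208.205.128.0/17


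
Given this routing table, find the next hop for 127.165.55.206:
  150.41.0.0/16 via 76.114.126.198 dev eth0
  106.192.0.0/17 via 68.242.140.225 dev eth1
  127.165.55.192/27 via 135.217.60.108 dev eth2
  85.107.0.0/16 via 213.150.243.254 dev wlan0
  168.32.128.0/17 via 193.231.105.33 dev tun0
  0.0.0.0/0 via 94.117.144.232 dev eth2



Longest prefix match for 127.165.55.206:
  /16 150.41.0.0: no
  /17 106.192.0.0: no
  /27 127.165.55.192: MATCH
  /16 85.107.0.0: no
  /17 168.32.128.0: no
  /0 0.0.0.0: MATCH
Selected: next-hop 135.217.60.108 via eth2 (matched /27)


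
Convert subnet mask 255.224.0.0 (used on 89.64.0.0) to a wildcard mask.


Subnet mask: 255.224.0.0
Wildcard = 255.255.255.255 - subnet mask
255 - 255 = 0
255 - 224 = 31
255 - 0 = 255
255 - 0 = 255
Wildcard: 0.31.255.255


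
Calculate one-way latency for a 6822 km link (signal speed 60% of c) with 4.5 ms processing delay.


Speed = 0.6 * 3e5 km/s = 180000 km/s
Propagation delay = 6822 / 180000 = 0.0379 s = 37.9 ms
Processing delay = 4.5 ms
Total one-way latency = 42.4 ms


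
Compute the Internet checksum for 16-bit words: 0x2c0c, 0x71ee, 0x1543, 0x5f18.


Sum all words (with carry folding):
+ 0x2c0c = 0x2c0c
+ 0x71ee = 0x9dfa
+ 0x1543 = 0xb33d
+ 0x5f18 = 0x1256
One's complement: ~0x1256
Checksum = 0xeda9


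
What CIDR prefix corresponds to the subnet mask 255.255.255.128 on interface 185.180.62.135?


Binary: 11111111.11111111.11111111.10000000
Count leading 1s
Prefix: /25


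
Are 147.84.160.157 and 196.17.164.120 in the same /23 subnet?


Mask: 255.255.254.0
147.84.160.157 AND mask = 147.84.160.0
196.17.164.120 AND mask = 196.17.164.0
No, different subnets (147.84.160.0 vs 196.17.164.0)


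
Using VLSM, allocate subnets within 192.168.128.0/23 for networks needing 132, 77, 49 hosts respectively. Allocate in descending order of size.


132 hosts -> /24 (254 usable): 192.168.128.0/24
77 hosts -> /25 (126 usable): 192.168.129.0/25
49 hosts -> /26 (62 usable): 192.168.129.128/26
Allocation: 192.168.128.0/24 (132 hosts, 254 usable); 192.168.129.0/25 (77 hosts, 126 usable); 192.168.129.128/26 (49 hosts, 62 usable)


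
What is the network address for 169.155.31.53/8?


IP:   10101001.10011011.00011111.00110101
Mask: 11111111.00000000.00000000.00000000
AND operation:
Net:  10101001.00000000.00000000.00000000
Network: 169.0.0.0/8


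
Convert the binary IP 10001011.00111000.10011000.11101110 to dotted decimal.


10001011 = 139
00111000 = 56
10011000 = 152
11101110 = 238
IP: 139.56.152.238


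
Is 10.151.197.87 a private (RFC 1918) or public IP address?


RFC 1918 private ranges:
  10.0.0.0/8 (10.0.0.0 - 10.255.255.255)
  172.16.0.0/12 (172.16.0.0 - 172.31.255.255)
  192.168.0.0/16 (192.168.0.0 - 192.168.255.255)
Private (in 10.0.0.0/8)


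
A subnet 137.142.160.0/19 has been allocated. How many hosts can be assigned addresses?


Host bits = 32 - 19 = 13
Total addresses = 2^13 = 8192
Usable = total - 2 (network and broadcast)
Usable hosts: 8190


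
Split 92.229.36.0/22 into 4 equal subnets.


New prefix = 22 + 2 = 24
Each subnet has 256 addresses
  92.229.36.0/24
  92.229.37.0/24
  92.229.38.0/24
  92.229.39.0/24
Subnets: 92.229.36.0/24, 92.229.37.0/24, 92.229.38.0/24, 92.229.39.0/24


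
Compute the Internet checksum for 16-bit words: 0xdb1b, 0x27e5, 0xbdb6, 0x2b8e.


Sum all words (with carry folding):
+ 0xdb1b = 0xdb1b
+ 0x27e5 = 0x0301
+ 0xbdb6 = 0xc0b7
+ 0x2b8e = 0xec45
One's complement: ~0xec45
Checksum = 0x13ba


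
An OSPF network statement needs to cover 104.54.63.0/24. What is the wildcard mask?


Subnet mask: 255.255.255.0
Wildcard = 255.255.255.255 - subnet mask
255 - 255 = 0
255 - 255 = 0
255 - 255 = 0
255 - 0 = 255
Wildcard: 0.0.0.255


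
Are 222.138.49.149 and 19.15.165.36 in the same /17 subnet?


Mask: 255.255.128.0
222.138.49.149 AND mask = 222.138.0.0
19.15.165.36 AND mask = 19.15.128.0
No, different subnets (222.138.0.0 vs 19.15.128.0)


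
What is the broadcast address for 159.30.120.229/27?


Network: 159.30.120.224/27
Host bits = 5
Set all host bits to 1:
Broadcast: 159.30.120.255


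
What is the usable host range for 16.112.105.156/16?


Network: 16.112.0.0
Broadcast: 16.112.255.255
First usable = network + 1
Last usable = broadcast - 1
Range: 16.112.0.1 to 16.112.255.254


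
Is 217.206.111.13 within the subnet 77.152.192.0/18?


Subnet network: 77.152.192.0
Test IP AND mask: 217.206.64.0
No, 217.206.111.13 is not in 77.152.192.0/18


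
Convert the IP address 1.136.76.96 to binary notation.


1 = 00000001
136 = 10001000
76 = 01001100
96 = 01100000
Binary: 00000001.10001000.01001100.01100000


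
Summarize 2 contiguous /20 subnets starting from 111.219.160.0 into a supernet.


Original prefix: /20
Number of subnets: 2 = 2^1
New prefix = 20 - 1 = 19
Supernet: 111.219.160.0/19


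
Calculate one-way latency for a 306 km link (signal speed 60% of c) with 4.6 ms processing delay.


Speed = 0.6 * 3e5 km/s = 180000 km/s
Propagation delay = 306 / 180000 = 0.0017 s = 1.7 ms
Processing delay = 4.6 ms
Total one-way latency = 6.3 ms


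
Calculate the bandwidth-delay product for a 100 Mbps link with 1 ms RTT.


BDP = bandwidth * RTT
= 100 Mbps * 1 ms
= 100 * 1e6 * 1 / 1000 bits
= 100000 bits
= 12500 bytes
= 12.207 KB
BDP = 100000 bits (12500 bytes)


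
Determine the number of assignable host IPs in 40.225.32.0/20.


Host bits = 32 - 20 = 12
Total addresses = 2^12 = 4096
Usable = total - 2 (network and broadcast)
Usable hosts: 4094


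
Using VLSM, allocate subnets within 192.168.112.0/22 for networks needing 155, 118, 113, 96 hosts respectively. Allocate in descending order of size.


155 hosts -> /24 (254 usable): 192.168.112.0/24
118 hosts -> /25 (126 usable): 192.168.113.0/25
113 hosts -> /25 (126 usable): 192.168.113.128/25
96 hosts -> /25 (126 usable): 192.168.114.0/25
Allocation: 192.168.112.0/24 (155 hosts, 254 usable); 192.168.113.0/25 (118 hosts, 126 usable); 192.168.113.128/25 (113 hosts, 126 usable); 192.168.114.0/25 (96 hosts, 126 usable)


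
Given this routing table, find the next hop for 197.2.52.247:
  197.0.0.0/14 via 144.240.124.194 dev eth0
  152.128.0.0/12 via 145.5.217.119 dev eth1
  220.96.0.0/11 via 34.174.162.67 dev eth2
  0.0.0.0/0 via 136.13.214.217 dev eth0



Longest prefix match for 197.2.52.247:
  /14 197.0.0.0: MATCH
  /12 152.128.0.0: no
  /11 220.96.0.0: no
  /0 0.0.0.0: MATCH
Selected: next-hop 144.240.124.194 via eth0 (matched /14)


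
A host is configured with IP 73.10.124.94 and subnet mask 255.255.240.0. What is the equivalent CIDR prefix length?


Binary: 11111111.11111111.11110000.00000000
Count leading 1s
Prefix: /20


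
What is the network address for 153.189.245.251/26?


IP:   10011001.10111101.11110101.11111011
Mask: 11111111.11111111.11111111.11000000
AND operation:
Net:  10011001.10111101.11110101.11000000
Network: 153.189.245.192/26


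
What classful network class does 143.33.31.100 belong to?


First octet: 143
Binary: 10001111
10xxxxxx -> Class B (128-191)
Class B, default mask 255.255.0.0 (/16)


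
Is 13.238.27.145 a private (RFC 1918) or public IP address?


RFC 1918 private ranges:
  10.0.0.0/8 (10.0.0.0 - 10.255.255.255)
  172.16.0.0/12 (172.16.0.0 - 172.31.255.255)
  192.168.0.0/16 (192.168.0.0 - 192.168.255.255)
Public (not in any RFC 1918 range)


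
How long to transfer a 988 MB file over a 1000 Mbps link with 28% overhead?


Effective throughput = 1000 * (1 - 28/100) = 720 Mbps
File size in Mb = 988 * 8 = 7904 Mb
Time = 7904 / 720
Time = 10.9778 seconds


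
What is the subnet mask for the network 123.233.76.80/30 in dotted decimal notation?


/30 means 30 network bits, 2 host bits
Binary: 11111111111111111111111111111100
Mask: 255.255.255.252


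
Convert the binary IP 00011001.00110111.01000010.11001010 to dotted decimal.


00011001 = 25
00110111 = 55
01000010 = 66
11001010 = 202
IP: 25.55.66.202


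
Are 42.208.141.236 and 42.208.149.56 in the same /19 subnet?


Mask: 255.255.224.0
42.208.141.236 AND mask = 42.208.128.0
42.208.149.56 AND mask = 42.208.128.0
Yes, same subnet (42.208.128.0)


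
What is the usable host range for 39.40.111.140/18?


Network: 39.40.64.0
Broadcast: 39.40.127.255
First usable = network + 1
Last usable = broadcast - 1
Range: 39.40.64.1 to 39.40.127.254


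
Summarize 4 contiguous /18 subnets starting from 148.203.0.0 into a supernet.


Original prefix: /18
Number of subnets: 4 = 2^2
New prefix = 18 - 2 = 16
Supernet: 148.203.0.0/16


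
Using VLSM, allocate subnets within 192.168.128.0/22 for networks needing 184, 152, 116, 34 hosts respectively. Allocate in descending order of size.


184 hosts -> /24 (254 usable): 192.168.128.0/24
152 hosts -> /24 (254 usable): 192.168.129.0/24
116 hosts -> /25 (126 usable): 192.168.130.0/25
34 hosts -> /26 (62 usable): 192.168.130.128/26
Allocation: 192.168.128.0/24 (184 hosts, 254 usable); 192.168.129.0/24 (152 hosts, 254 usable); 192.168.130.0/25 (116 hosts, 126 usable); 192.168.130.128/26 (34 hosts, 62 usable)


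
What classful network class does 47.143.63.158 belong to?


First octet: 47
Binary: 00101111
0xxxxxxx -> Class A (1-126)
Class A, default mask 255.0.0.0 (/8)


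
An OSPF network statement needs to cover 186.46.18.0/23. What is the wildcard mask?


Subnet mask: 255.255.254.0
Wildcard = 255.255.255.255 - subnet mask
255 - 255 = 0
255 - 255 = 0
255 - 254 = 1
255 - 0 = 255
Wildcard: 0.0.1.255


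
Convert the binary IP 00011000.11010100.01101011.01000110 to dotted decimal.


00011000 = 24
11010100 = 212
01101011 = 107
01000110 = 70
IP: 24.212.107.70


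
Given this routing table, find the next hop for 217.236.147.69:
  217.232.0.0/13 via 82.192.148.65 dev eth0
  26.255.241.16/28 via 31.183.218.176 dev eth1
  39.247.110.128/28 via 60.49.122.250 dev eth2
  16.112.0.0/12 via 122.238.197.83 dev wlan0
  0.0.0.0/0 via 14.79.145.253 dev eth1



Longest prefix match for 217.236.147.69:
  /13 217.232.0.0: MATCH
  /28 26.255.241.16: no
  /28 39.247.110.128: no
  /12 16.112.0.0: no
  /0 0.0.0.0: MATCH
Selected: next-hop 82.192.148.65 via eth0 (matched /13)


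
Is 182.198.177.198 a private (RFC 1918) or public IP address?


RFC 1918 private ranges:
  10.0.0.0/8 (10.0.0.0 - 10.255.255.255)
  172.16.0.0/12 (172.16.0.0 - 172.31.255.255)
  192.168.0.0/16 (192.168.0.0 - 192.168.255.255)
Public (not in any RFC 1918 range)


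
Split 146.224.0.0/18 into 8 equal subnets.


New prefix = 18 + 3 = 21
Each subnet has 2048 addresses
  146.224.0.0/21
  146.224.8.0/21
  146.224.16.0/21
  146.224.24.0/21
  146.224.32.0/21
  146.224.40.0/21
  146.224.48.0/21
  146.224.56.0/21
Subnets: 146.224.0.0/21, 146.224.8.0/21, 146.224.16.0/21, 146.224.24.0/21, 146.224.32.0/21, 146.224.40.0/21, 146.224.48.0/21, 146.224.56.0/21


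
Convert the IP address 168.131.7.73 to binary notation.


168 = 10101000
131 = 10000011
7 = 00000111
73 = 01001001
Binary: 10101000.10000011.00000111.01001001


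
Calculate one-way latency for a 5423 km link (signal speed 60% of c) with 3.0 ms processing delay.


Speed = 0.6 * 3e5 km/s = 180000 km/s
Propagation delay = 5423 / 180000 = 0.0301 s = 30.1278 ms
Processing delay = 3.0 ms
Total one-way latency = 33.1278 ms


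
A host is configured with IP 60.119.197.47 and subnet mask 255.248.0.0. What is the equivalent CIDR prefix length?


Binary: 11111111.11111000.00000000.00000000
Count leading 1s
Prefix: /13


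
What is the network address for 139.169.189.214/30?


IP:   10001011.10101001.10111101.11010110
Mask: 11111111.11111111.11111111.11111100
AND operation:
Net:  10001011.10101001.10111101.11010100
Network: 139.169.189.212/30


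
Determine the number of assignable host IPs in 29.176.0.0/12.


Host bits = 32 - 12 = 20
Total addresses = 2^20 = 1048576
Usable = total - 2 (network and broadcast)
Usable hosts: 1048574


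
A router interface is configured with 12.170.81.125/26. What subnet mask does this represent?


/26 means 26 network bits, 6 host bits
Binary: 11111111111111111111111111000000
Mask: 255.255.255.192


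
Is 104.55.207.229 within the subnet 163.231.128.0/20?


Subnet network: 163.231.128.0
Test IP AND mask: 104.55.192.0
No, 104.55.207.229 is not in 163.231.128.0/20


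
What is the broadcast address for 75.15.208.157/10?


Network: 75.0.0.0/10
Host bits = 22
Set all host bits to 1:
Broadcast: 75.63.255.255


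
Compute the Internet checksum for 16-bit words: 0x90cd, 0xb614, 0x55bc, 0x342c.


Sum all words (with carry folding):
+ 0x90cd = 0x90cd
+ 0xb614 = 0x46e2
+ 0x55bc = 0x9c9e
+ 0x342c = 0xd0ca
One's complement: ~0xd0ca
Checksum = 0x2f35


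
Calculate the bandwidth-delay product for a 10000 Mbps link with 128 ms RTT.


BDP = bandwidth * RTT
= 10000 Mbps * 128 ms
= 10000 * 1e6 * 128 / 1000 bits
= 1280000000 bits
= 160000000 bytes
= 156250 KB
BDP = 1280000000 bits (160000000 bytes)


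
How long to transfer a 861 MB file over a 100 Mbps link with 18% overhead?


Effective throughput = 100 * (1 - 18/100) = 82 Mbps
File size in Mb = 861 * 8 = 6888 Mb
Time = 6888 / 82
Time = 84 seconds


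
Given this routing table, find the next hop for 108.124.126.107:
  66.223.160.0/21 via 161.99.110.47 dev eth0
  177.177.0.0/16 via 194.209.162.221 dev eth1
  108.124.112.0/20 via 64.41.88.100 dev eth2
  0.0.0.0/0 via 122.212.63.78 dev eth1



Longest prefix match for 108.124.126.107:
  /21 66.223.160.0: no
  /16 177.177.0.0: no
  /20 108.124.112.0: MATCH
  /0 0.0.0.0: MATCH
Selected: next-hop 64.41.88.100 via eth2 (matched /20)


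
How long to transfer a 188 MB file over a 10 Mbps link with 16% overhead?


Effective throughput = 10 * (1 - 16/100) = 8.4 Mbps
File size in Mb = 188 * 8 = 1504 Mb
Time = 1504 / 8.4
Time = 179.0476 seconds


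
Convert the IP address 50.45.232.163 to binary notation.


50 = 00110010
45 = 00101101
232 = 11101000
163 = 10100011
Binary: 00110010.00101101.11101000.10100011


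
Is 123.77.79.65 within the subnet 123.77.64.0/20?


Subnet network: 123.77.64.0
Test IP AND mask: 123.77.64.0
Yes, 123.77.79.65 is in 123.77.64.0/20


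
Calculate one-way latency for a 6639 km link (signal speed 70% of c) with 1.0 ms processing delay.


Speed = 0.7 * 3e5 km/s = 210000 km/s
Propagation delay = 6639 / 210000 = 0.0316 s = 31.6143 ms
Processing delay = 1.0 ms
Total one-way latency = 32.6143 ms


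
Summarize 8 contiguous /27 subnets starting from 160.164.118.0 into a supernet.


Original prefix: /27
Number of subnets: 8 = 2^3
New prefix = 27 - 3 = 24
Supernet: 160.164.118.0/24


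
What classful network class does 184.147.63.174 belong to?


First octet: 184
Binary: 10111000
10xxxxxx -> Class B (128-191)
Class B, default mask 255.255.0.0 (/16)


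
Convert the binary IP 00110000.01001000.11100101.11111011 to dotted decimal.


00110000 = 48
01001000 = 72
11100101 = 229
11111011 = 251
IP: 48.72.229.251


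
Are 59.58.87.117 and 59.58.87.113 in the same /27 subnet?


Mask: 255.255.255.224
59.58.87.117 AND mask = 59.58.87.96
59.58.87.113 AND mask = 59.58.87.96
Yes, same subnet (59.58.87.96)


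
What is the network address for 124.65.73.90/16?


IP:   01111100.01000001.01001001.01011010
Mask: 11111111.11111111.00000000.00000000
AND operation:
Net:  01111100.01000001.00000000.00000000
Network: 124.65.0.0/16


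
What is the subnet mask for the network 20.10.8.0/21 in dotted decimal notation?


/21 means 21 network bits, 11 host bits
Binary: 11111111111111111111100000000000
Mask: 255.255.248.0


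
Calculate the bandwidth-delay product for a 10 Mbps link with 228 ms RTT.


BDP = bandwidth * RTT
= 10 Mbps * 228 ms
= 10 * 1e6 * 228 / 1000 bits
= 2280000 bits
= 285000 bytes
= 278.3203 KB
BDP = 2280000 bits (285000 bytes)


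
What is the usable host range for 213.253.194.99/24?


Network: 213.253.194.0
Broadcast: 213.253.194.255
First usable = network + 1
Last usable = broadcast - 1
Range: 213.253.194.1 to 213.253.194.254


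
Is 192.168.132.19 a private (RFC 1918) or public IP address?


RFC 1918 private ranges:
  10.0.0.0/8 (10.0.0.0 - 10.255.255.255)
  172.16.0.0/12 (172.16.0.0 - 172.31.255.255)
  192.168.0.0/16 (192.168.0.0 - 192.168.255.255)
Private (in 192.168.0.0/16)


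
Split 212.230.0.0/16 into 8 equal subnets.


New prefix = 16 + 3 = 19
Each subnet has 8192 addresses
  212.230.0.0/19
  212.230.32.0/19
  212.230.64.0/19
  212.230.96.0/19
  212.230.128.0/19
  212.230.160.0/19
  212.230.192.0/19
  212.230.224.0/19
Subnets: 212.230.0.0/19, 212.230.32.0/19, 212.230.64.0/19, 212.230.96.0/19, 212.230.128.0/19, 212.230.160.0/19, 212.230.192.0/19, 212.230.224.0/19


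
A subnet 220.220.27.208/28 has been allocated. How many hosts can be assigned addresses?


Host bits = 32 - 28 = 4
Total addresses = 2^4 = 16
Usable = total - 2 (network and broadcast)
Usable hosts: 14


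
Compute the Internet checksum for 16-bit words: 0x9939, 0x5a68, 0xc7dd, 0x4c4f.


Sum all words (with carry folding):
+ 0x9939 = 0x9939
+ 0x5a68 = 0xf3a1
+ 0xc7dd = 0xbb7f
+ 0x4c4f = 0x07cf
One's complement: ~0x07cf
Checksum = 0xf830


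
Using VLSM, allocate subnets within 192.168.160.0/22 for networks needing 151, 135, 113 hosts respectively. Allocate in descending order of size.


151 hosts -> /24 (254 usable): 192.168.160.0/24
135 hosts -> /24 (254 usable): 192.168.161.0/24
113 hosts -> /25 (126 usable): 192.168.162.0/25
Allocation: 192.168.160.0/24 (151 hosts, 254 usable); 192.168.161.0/24 (135 hosts, 254 usable); 192.168.162.0/25 (113 hosts, 126 usable)
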